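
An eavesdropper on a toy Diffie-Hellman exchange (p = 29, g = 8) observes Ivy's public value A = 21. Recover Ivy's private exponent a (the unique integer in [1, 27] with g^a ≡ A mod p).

15

Try successive powers of 8 modulo 29:
8^1 ≡ 8
8^2 ≡ 6
8^3 ≡ 19
8^4 ≡ 7
8^5 ≡ 27
8^6 ≡ 13
8^7 ≡ 17
8^8 ≡ 20
8^9 ≡ 15
8^10 ≡ 4
8^11 ≡ 3
8^12 ≡ 24
8^13 ≡ 18
8^14 ≡ 28
8^15 ≡ 21
Found: a = 15.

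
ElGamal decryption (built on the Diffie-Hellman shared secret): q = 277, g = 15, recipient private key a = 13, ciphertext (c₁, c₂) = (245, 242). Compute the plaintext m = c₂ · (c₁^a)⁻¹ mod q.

194

Shared mask s = c₁^a mod q = 245^13 mod 277.
245^1 ≡ 245 (mod 277)
245^2 = (245^1)^2 ≡ 245^2 = 60025 ≡ 193 (mod 277)
245^4 = (245^2)^2 ≡ 193^2 = 37249 ≡ 131 (mod 277)
245^8 = (245^4)^2 ≡ 131^2 = 17161 ≡ 264 (mod 277)
245^13 = 245^8 · 245^4 · 245^1 ≡ 264 · 131 · 245 ≡ 204 (mod 277).
So s = 204; s⁻¹ ≡ 129 (mod 277).
m = c₂ · s⁻¹ mod 277 = 242 · 129 mod 277 = 194.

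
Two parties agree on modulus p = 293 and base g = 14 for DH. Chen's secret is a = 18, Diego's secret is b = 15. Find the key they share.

137

Chen sends A = g^a mod p = 14^18 mod 293.
14^1 ≡ 14 (mod 293)
14^2 = (14^1)^2 ≡ 14^2 = 196 ≡ 196 (mod 293)
14^4 = (14^2)^2 ≡ 196^2 = 38416 ≡ 33 (mod 293)
14^8 = (14^4)^2 ≡ 33^2 = 1089 ≡ 210 (mod 293)
14^16 = (14^8)^2 ≡ 210^2 = 44100 ≡ 150 (mod 293)
14^18 = 14^16 · 14^2 ≡ 150 · 196 ≡ 100 (mod 293).
So A = 100. Diego then computes K = A^b mod p = 100^15 mod 293.
100^1 ≡ 100 (mod 293)
100^2 = (100^1)^2 ≡ 100^2 = 10000 ≡ 38 (mod 293)
100^4 = (100^2)^2 ≡ 38^2 = 1444 ≡ 272 (mod 293)
100^8 = (100^4)^2 ≡ 272^2 = 73984 ≡ 148 (mod 293)
100^15 = 100^8 · 100^4 · 100^2 · 100^1 ≡ 148 · 272 · 38 · 100 ≡ 137 (mod 293).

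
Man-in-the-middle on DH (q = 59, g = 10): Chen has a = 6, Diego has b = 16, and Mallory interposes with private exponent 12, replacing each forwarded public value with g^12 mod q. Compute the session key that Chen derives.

Chen receives Mallory's public value M = 10^12 mod 59 instead of the honest one.
10^1 ≡ 10 (mod 59)
10^2 = (10^1)^2 ≡ 10^2 = 100 ≡ 41 (mod 59)
10^4 = (10^2)^2 ≡ 41^2 = 1681 ≡ 29 (mod 59)
10^8 = (10^4)^2 ≡ 29^2 = 841 ≡ 15 (mod 59)
10^12 = 10^8 · 10^4 ≡ 15 · 29 ≡ 22 (mod 59).
So M = 22. Chen computes K = M^6 mod 59.
22^1 ≡ 22 (mod 59)
22^2 = (22^1)^2 ≡ 22^2 = 484 ≡ 12 (mod 59)
22^4 = (22^2)^2 ≡ 12^2 = 144 ≡ 26 (mod 59)
22^6 = 22^4 · 22^2 ≡ 26 · 12 ≡ 17 (mod 59).

17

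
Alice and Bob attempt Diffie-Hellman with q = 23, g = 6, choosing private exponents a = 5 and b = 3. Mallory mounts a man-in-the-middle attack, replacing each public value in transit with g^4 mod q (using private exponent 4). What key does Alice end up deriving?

Alice receives Mallory's public value M = 6^4 mod 23 instead of the honest one.
6^1 ≡ 6 (mod 23)
6^2 = (6^1)^2 ≡ 6^2 = 36 ≡ 13 (mod 23)
6^4 = (6^2)^2 ≡ 13^2 = 169 ≡ 8 (mod 23)
So M = 8. Alice computes K = M^5 mod 23.
8^1 ≡ 8 (mod 23)
8^2 = (8^1)^2 ≡ 8^2 = 64 ≡ 18 (mod 23)
8^4 = (8^2)^2 ≡ 18^2 = 324 ≡ 2 (mod 23)
8^5 = 8^4 · 8^1 ≡ 2 · 8 ≡ 16 (mod 23).

16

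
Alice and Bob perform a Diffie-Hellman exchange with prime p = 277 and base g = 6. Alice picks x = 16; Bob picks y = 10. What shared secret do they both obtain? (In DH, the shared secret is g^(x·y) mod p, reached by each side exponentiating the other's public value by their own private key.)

215

Bob sends B = g^y mod p = 6^10 mod 277.
6^1 ≡ 6 (mod 277)
6^2 = (6^1)^2 ≡ 6^2 = 36 ≡ 36 (mod 277)
6^4 = (6^2)^2 ≡ 36^2 = 1296 ≡ 188 (mod 277)
6^8 = (6^4)^2 ≡ 188^2 = 35344 ≡ 165 (mod 277)
6^10 = 6^8 · 6^2 ≡ 165 · 36 ≡ 123 (mod 277).
So B = 123. Alice then computes K = B^x mod p = 123^16 mod 277.
123^1 ≡ 123 (mod 277)
123^2 = (123^1)^2 ≡ 123^2 = 15129 ≡ 171 (mod 277)
123^4 = (123^2)^2 ≡ 171^2 = 29241 ≡ 156 (mod 277)
123^8 = (123^4)^2 ≡ 156^2 = 24336 ≡ 237 (mod 277)
123^16 = (123^8)^2 ≡ 237^2 = 56169 ≡ 215 (mod 277)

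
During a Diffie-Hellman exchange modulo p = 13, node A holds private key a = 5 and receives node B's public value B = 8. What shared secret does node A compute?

8

Shared key K = 8^5 mod 13.
8^1 ≡ 8 (mod 13)
8^2 = (8^1)^2 ≡ 8^2 = 64 ≡ 12 (mod 13)
8^4 = (8^2)^2 ≡ 12^2 = 144 ≡ 1 (mod 13)
8^5 = 8^4 · 8^1 ≡ 1 · 8 ≡ 8 (mod 13).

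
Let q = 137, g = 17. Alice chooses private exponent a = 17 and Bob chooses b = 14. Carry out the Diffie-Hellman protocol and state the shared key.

136

Bob sends B = g^b mod q = 17^14 mod 137.
17^1 ≡ 17 (mod 137)
17^2 = (17^1)^2 ≡ 17^2 = 289 ≡ 15 (mod 137)
17^4 = (17^2)^2 ≡ 15^2 = 225 ≡ 88 (mod 137)
17^8 = (17^4)^2 ≡ 88^2 = 7744 ≡ 72 (mod 137)
17^14 = 17^8 · 17^4 · 17^2 ≡ 72 · 88 · 15 ≡ 99 (mod 137).
So B = 99. Alice then computes K = B^a mod q = 99^17 mod 137.
99^1 ≡ 99 (mod 137)
99^2 = (99^1)^2 ≡ 99^2 = 9801 ≡ 74 (mod 137)
99^4 = (99^2)^2 ≡ 74^2 = 5476 ≡ 133 (mod 137)
99^8 = (99^4)^2 ≡ 133^2 = 17689 ≡ 16 (mod 137)
99^16 = (99^8)^2 ≡ 16^2 = 256 ≡ 119 (mod 137)
99^17 = 99^16 · 99^1 ≡ 119 · 99 ≡ 136 (mod 137).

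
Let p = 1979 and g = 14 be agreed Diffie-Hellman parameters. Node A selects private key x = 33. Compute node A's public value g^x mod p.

118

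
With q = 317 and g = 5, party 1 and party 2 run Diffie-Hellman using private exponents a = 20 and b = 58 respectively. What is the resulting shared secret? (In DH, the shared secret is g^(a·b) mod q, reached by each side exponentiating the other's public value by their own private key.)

Party 2 sends B = g^b mod q = 5^58 mod 317.
5^1 ≡ 5 (mod 317)
5^2 = (5^1)^2 ≡ 5^2 = 25 ≡ 25 (mod 317)
5^4 = (5^2)^2 ≡ 25^2 = 625 ≡ 308 (mod 317)
5^8 = (5^4)^2 ≡ 308^2 = 94864 ≡ 81 (mod 317)
5^16 = (5^8)^2 ≡ 81^2 = 6561 ≡ 221 (mod 317)
5^32 = (5^16)^2 ≡ 221^2 = 48841 ≡ 23 (mod 317)
5^58 = 5^32 · 5^16 · 5^8 · 5^2 ≡ 23 · 221 · 81 · 25 ≡ 85 (mod 317).
So B = 85. Party 1 then computes K = B^a mod q = 85^20 mod 317.
85^1 ≡ 85 (mod 317)
85^2 = (85^1)^2 ≡ 85^2 = 7225 ≡ 251 (mod 317)
85^4 = (85^2)^2 ≡ 251^2 = 63001 ≡ 235 (mod 317)
85^8 = (85^4)^2 ≡ 235^2 = 55225 ≡ 67 (mod 317)
85^16 = (85^8)^2 ≡ 67^2 = 4489 ≡ 51 (mod 317)
85^20 = 85^16 · 85^4 ≡ 51 · 235 ≡ 256 (mod 317).

256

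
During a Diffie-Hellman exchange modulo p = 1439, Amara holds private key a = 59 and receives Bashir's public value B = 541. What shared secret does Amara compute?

Shared key K = 541^59 mod 1439.
541^1 ≡ 541 (mod 1439)
541^2 = (541^1)^2 ≡ 541^2 = 292681 ≡ 564 (mod 1439)
541^4 = (541^2)^2 ≡ 564^2 = 318096 ≡ 77 (mod 1439)
541^8 = (541^4)^2 ≡ 77^2 = 5929 ≡ 173 (mod 1439)
541^16 = (541^8)^2 ≡ 173^2 = 29929 ≡ 1149 (mod 1439)
541^32 = (541^16)^2 ≡ 1149^2 = 1320201 ≡ 638 (mod 1439)
541^59 = 541^32 · 541^16 · 541^8 · 541^2 · 541^1 ≡ 638 · 1149 · 173 · 564 · 541 ≡ 761 (mod 1439).

761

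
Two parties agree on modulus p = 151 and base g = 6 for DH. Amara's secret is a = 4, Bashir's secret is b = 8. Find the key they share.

Amara sends A = g^a mod p = 6^4 mod 151.
6^1 ≡ 6 (mod 151)
6^2 = (6^1)^2 ≡ 6^2 = 36 ≡ 36 (mod 151)
6^4 = (6^2)^2 ≡ 36^2 = 1296 ≡ 88 (mod 151)
So A = 88. Bashir then computes K = A^b mod p = 88^8 mod 151.
88^1 ≡ 88 (mod 151)
88^2 = (88^1)^2 ≡ 88^2 = 7744 ≡ 43 (mod 151)
88^4 = (88^2)^2 ≡ 43^2 = 1849 ≡ 37 (mod 151)
88^8 = (88^4)^2 ≡ 37^2 = 1369 ≡ 10 (mod 151)

10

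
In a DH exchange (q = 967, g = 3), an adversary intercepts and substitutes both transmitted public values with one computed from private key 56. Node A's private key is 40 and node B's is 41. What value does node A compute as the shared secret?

574

Node A receives an adversary's public value M = 3^56 mod 967 instead of the honest one.
3^1 ≡ 3 (mod 967)
3^2 = (3^1)^2 ≡ 3^2 = 9 ≡ 9 (mod 967)
3^4 = (3^2)^2 ≡ 9^2 = 81 ≡ 81 (mod 967)
3^8 = (3^4)^2 ≡ 81^2 = 6561 ≡ 759 (mod 967)
3^16 = (3^8)^2 ≡ 759^2 = 576081 ≡ 716 (mod 967)
3^32 = (3^16)^2 ≡ 716^2 = 512656 ≡ 146 (mod 967)
3^56 = 3^32 · 3^16 · 3^8 ≡ 146 · 716 · 759 ≡ 474 (mod 967).
So M = 474. Node A computes K = M^40 mod 967.
474^1 ≡ 474 (mod 967)
474^2 = (474^1)^2 ≡ 474^2 = 224676 ≡ 332 (mod 967)
474^4 = (474^2)^2 ≡ 332^2 = 110224 ≡ 953 (mod 967)
474^8 = (474^4)^2 ≡ 953^2 = 908209 ≡ 196 (mod 967)
474^16 = (474^8)^2 ≡ 196^2 = 38416 ≡ 703 (mod 967)
474^32 = (474^16)^2 ≡ 703^2 = 494209 ≡ 72 (mod 967)
474^40 = 474^32 · 474^8 ≡ 72 · 196 ≡ 574 (mod 967).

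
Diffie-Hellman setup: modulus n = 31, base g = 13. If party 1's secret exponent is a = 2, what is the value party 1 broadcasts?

14

Public value = 13^2 (mod 31).
13^1 ≡ 13 (mod 31)
13^2 = (13^1)^2 ≡ 13^2 = 169 ≡ 14 (mod 31)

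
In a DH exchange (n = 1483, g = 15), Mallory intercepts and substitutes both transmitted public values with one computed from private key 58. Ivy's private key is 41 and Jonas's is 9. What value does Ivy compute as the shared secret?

Ivy receives Mallory's public value M = 15^58 mod 1483 instead of the honest one.
15^1 ≡ 15 (mod 1483)
15^2 = (15^1)^2 ≡ 15^2 = 225 ≡ 225 (mod 1483)
15^4 = (15^2)^2 ≡ 225^2 = 50625 ≡ 203 (mod 1483)
15^8 = (15^4)^2 ≡ 203^2 = 41209 ≡ 1168 (mod 1483)
15^16 = (15^8)^2 ≡ 1168^2 = 1364224 ≡ 1347 (mod 1483)
15^32 = (15^16)^2 ≡ 1347^2 = 1814409 ≡ 700 (mod 1483)
15^58 = 15^32 · 15^16 · 15^8 · 15^2 ≡ 700 · 1347 · 1168 · 225 ≡ 1471 (mod 1483).
So M = 1471. Ivy computes K = M^41 mod 1483.
1471^1 ≡ 1471 (mod 1483)
1471^2 = (1471^1)^2 ≡ 1471^2 = 2163841 ≡ 144 (mod 1483)
1471^4 = (1471^2)^2 ≡ 144^2 = 20736 ≡ 1457 (mod 1483)
1471^8 = (1471^4)^2 ≡ 1457^2 = 2122849 ≡ 676 (mod 1483)
1471^16 = (1471^8)^2 ≡ 676^2 = 456976 ≡ 212 (mod 1483)
1471^32 = (1471^16)^2 ≡ 212^2 = 44944 ≡ 454 (mod 1483)
1471^41 = 1471^32 · 1471^8 · 1471^1 ≡ 454 · 676 · 1471 ≡ 924 (mod 1483).

924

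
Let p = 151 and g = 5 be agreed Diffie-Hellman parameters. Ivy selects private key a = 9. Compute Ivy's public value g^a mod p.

Public value = 5^9 mod 151.
5^1 ≡ 5 (mod 151)
5^2 = (5^1)^2 ≡ 5^2 = 25 ≡ 25 (mod 151)
5^4 = (5^2)^2 ≡ 25^2 = 625 ≡ 21 (mod 151)
5^8 = (5^4)^2 ≡ 21^2 = 441 ≡ 139 (mod 151)
5^9 = 5^8 · 5^1 ≡ 139 · 5 ≡ 91 (mod 151).

91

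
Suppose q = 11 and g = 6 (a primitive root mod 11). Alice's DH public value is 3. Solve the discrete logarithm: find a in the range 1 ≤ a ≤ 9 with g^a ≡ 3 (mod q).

2

Try successive powers of 6 modulo 11:
6^1 ≡ 6
6^2 ≡ 3
Found: a = 2.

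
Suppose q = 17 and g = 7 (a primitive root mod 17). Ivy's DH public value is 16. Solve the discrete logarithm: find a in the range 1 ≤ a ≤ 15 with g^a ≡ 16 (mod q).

Try successive powers of 7 modulo 17:
7^1 ≡ 7
7^2 ≡ 15
7^3 ≡ 3
7^4 ≡ 4
7^5 ≡ 11
7^6 ≡ 9
7^7 ≡ 12
7^8 ≡ 16
Found: a = 8.

8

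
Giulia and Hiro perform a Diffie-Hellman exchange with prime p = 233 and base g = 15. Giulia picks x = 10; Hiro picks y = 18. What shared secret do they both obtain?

46

Giulia sends A = g^x mod p = 15^10 mod 233.
15^1 ≡ 15 (mod 233)
15^2 = (15^1)^2 ≡ 15^2 = 225 ≡ 225 (mod 233)
15^4 = (15^2)^2 ≡ 225^2 = 50625 ≡ 64 (mod 233)
15^8 = (15^4)^2 ≡ 64^2 = 4096 ≡ 135 (mod 233)
15^10 = 15^8 · 15^2 ≡ 135 · 225 ≡ 85 (mod 233).
So A = 85. Hiro then computes K = A^y mod p = 85^18 mod 233.
85^1 ≡ 85 (mod 233)
85^2 = (85^1)^2 ≡ 85^2 = 7225 ≡ 2 (mod 233)
85^4 = (85^2)^2 ≡ 2^2 = 4 ≡ 4 (mod 233)
85^8 = (85^4)^2 ≡ 4^2 = 16 ≡ 16 (mod 233)
85^16 = (85^8)^2 ≡ 16^2 = 256 ≡ 23 (mod 233)
85^18 = 85^16 · 85^2 ≡ 23 · 2 ≡ 46 (mod 233).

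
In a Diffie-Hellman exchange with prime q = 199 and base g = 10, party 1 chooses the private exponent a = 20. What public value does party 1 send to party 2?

151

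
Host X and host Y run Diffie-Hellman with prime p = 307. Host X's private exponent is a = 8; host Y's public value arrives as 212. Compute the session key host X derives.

107

Shared key K = 212^8 mod 307.
212^1 ≡ 212 (mod 307)
212^2 = (212^1)^2 ≡ 212^2 = 44944 ≡ 122 (mod 307)
212^4 = (212^2)^2 ≡ 122^2 = 14884 ≡ 148 (mod 307)
212^8 = (212^4)^2 ≡ 148^2 = 21904 ≡ 107 (mod 307)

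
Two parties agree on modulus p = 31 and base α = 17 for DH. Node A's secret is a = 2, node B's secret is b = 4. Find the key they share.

18

Node B sends B = α^b mod p = 17^4 mod 31.
17^1 ≡ 17 (mod 31)
17^2 = (17^1)^2 ≡ 17^2 = 289 ≡ 10 (mod 31)
17^4 = (17^2)^2 ≡ 10^2 = 100 ≡ 7 (mod 31)
So B = 7. Node A then computes K = B^a mod p = 7^2 mod 31.
7^1 ≡ 7 (mod 31)
7^2 = (7^1)^2 ≡ 7^2 = 49 ≡ 18 (mod 31)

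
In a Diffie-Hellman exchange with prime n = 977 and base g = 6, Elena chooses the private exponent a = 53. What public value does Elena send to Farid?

604

Public value = 6^53 (mod 977).
6^1 ≡ 6 (mod 977)
6^2 = (6^1)^2 ≡ 6^2 = 36 ≡ 36 (mod 977)
6^4 = (6^2)^2 ≡ 36^2 = 1296 ≡ 319 (mod 977)
6^8 = (6^4)^2 ≡ 319^2 = 101761 ≡ 153 (mod 977)
6^16 = (6^8)^2 ≡ 153^2 = 23409 ≡ 938 (mod 977)
6^32 = (6^16)^2 ≡ 938^2 = 879844 ≡ 544 (mod 977)
6^53 = 6^32 · 6^16 · 6^4 · 6^1 ≡ 544 · 938 · 319 · 6 ≡ 604 (mod 977).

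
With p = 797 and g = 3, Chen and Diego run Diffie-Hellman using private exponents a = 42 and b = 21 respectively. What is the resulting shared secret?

Diego sends B = g^b mod p = 3^21 mod 797.
3^1 ≡ 3 (mod 797)
3^2 = (3^1)^2 ≡ 3^2 = 9 ≡ 9 (mod 797)
3^4 = (3^2)^2 ≡ 9^2 = 81 ≡ 81 (mod 797)
3^8 = (3^4)^2 ≡ 81^2 = 6561 ≡ 185 (mod 797)
3^16 = (3^8)^2 ≡ 185^2 = 34225 ≡ 751 (mod 797)
3^21 = 3^16 · 3^4 · 3^1 ≡ 751 · 81 · 3 ≡ 777 (mod 797).
So B = 777. Chen then computes K = B^a mod p = 777^42 mod 797.
777^1 ≡ 777 (mod 797)
777^2 = (777^1)^2 ≡ 777^2 = 603729 ≡ 400 (mod 797)
777^4 = (777^2)^2 ≡ 400^2 = 160000 ≡ 600 (mod 797)
777^8 = (777^4)^2 ≡ 600^2 = 360000 ≡ 553 (mod 797)
777^16 = (777^8)^2 ≡ 553^2 = 305809 ≡ 558 (mod 797)
777^32 = (777^16)^2 ≡ 558^2 = 311364 ≡ 534 (mod 797)
777^42 = 777^32 · 777^8 · 777^2 ≡ 534 · 553 · 400 ≡ 618 (mod 797).

618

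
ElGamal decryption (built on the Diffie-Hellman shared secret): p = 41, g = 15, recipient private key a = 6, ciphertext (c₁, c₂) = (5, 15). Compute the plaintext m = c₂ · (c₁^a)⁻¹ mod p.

14

Shared mask s = c₁^a mod p = 5^6 mod 41.
5^1 ≡ 5 (mod 41)
5^2 = (5^1)^2 ≡ 5^2 = 25 ≡ 25 (mod 41)
5^4 = (5^2)^2 ≡ 25^2 = 625 ≡ 10 (mod 41)
5^6 = 5^4 · 5^2 ≡ 10 · 25 ≡ 4 (mod 41).
So s = 4; s⁻¹ ≡ 31 (mod 41).
m = c₂ · s⁻¹ mod 41 = 15 · 31 mod 41 = 14.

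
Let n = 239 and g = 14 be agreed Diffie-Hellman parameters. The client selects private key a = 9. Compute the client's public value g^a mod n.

118

Public value = 14^9 mod 239.
14^1 ≡ 14 (mod 239)
14^2 = (14^1)^2 ≡ 14^2 = 196 ≡ 196 (mod 239)
14^4 = (14^2)^2 ≡ 196^2 = 38416 ≡ 176 (mod 239)
14^8 = (14^4)^2 ≡ 176^2 = 30976 ≡ 145 (mod 239)
14^9 = 14^8 · 14^1 ≡ 145 · 14 ≡ 118 (mod 239).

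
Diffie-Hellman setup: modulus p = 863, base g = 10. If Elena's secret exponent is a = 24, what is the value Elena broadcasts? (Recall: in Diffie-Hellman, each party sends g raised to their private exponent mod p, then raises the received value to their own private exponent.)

Public value = 10^24 (mod 863).
10^1 ≡ 10 (mod 863)
10^2 = (10^1)^2 ≡ 10^2 = 100 ≡ 100 (mod 863)
10^4 = (10^2)^2 ≡ 100^2 = 10000 ≡ 507 (mod 863)
10^8 = (10^4)^2 ≡ 507^2 = 257049 ≡ 738 (mod 863)
10^16 = (10^8)^2 ≡ 738^2 = 544644 ≡ 91 (mod 863)
10^24 = 10^16 · 10^8 ≡ 91 · 738 ≡ 707 (mod 863).

707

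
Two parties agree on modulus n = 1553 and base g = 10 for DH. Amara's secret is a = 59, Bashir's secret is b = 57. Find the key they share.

Bashir sends B = g^b mod n = 10^57 mod 1553.
10^1 ≡ 10 (mod 1553)
10^2 = (10^1)^2 ≡ 10^2 = 100 ≡ 100 (mod 1553)
10^4 = (10^2)^2 ≡ 100^2 = 10000 ≡ 682 (mod 1553)
10^8 = (10^4)^2 ≡ 682^2 = 465124 ≡ 777 (mod 1553)
10^16 = (10^8)^2 ≡ 777^2 = 603729 ≡ 1165 (mod 1553)
10^32 = (10^16)^2 ≡ 1165^2 = 1357225 ≡ 1456 (mod 1553)
10^57 = 10^32 · 10^16 · 10^8 · 10^1 ≡ 1456 · 1165 · 777 · 10 ≡ 267 (mod 1553).
So B = 267. Amara then computes K = B^a mod n = 267^59 mod 1553.
267^1 ≡ 267 (mod 1553)
267^2 = (267^1)^2 ≡ 267^2 = 71289 ≡ 1404 (mod 1553)
267^4 = (267^2)^2 ≡ 1404^2 = 1971216 ≡ 459 (mod 1553)
267^8 = (267^4)^2 ≡ 459^2 = 210681 ≡ 1026 (mod 1553)
267^16 = (267^8)^2 ≡ 1026^2 = 1052676 ≡ 1295 (mod 1553)
267^32 = (267^16)^2 ≡ 1295^2 = 1677025 ≡ 1338 (mod 1553)
267^59 = 267^32 · 267^16 · 267^8 · 267^2 · 267^1 ≡ 1338 · 1295 · 1026 · 1404 · 267 ≡ 362 (mod 1553).

362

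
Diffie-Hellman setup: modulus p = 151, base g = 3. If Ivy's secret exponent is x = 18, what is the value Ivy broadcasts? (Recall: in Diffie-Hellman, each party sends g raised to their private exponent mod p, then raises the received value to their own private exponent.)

Public value = 3^18 (mod 151).
3^1 ≡ 3 (mod 151)
3^2 = (3^1)^2 ≡ 3^2 = 9 ≡ 9 (mod 151)
3^4 = (3^2)^2 ≡ 9^2 = 81 ≡ 81 (mod 151)
3^8 = (3^4)^2 ≡ 81^2 = 6561 ≡ 68 (mod 151)
3^16 = (3^8)^2 ≡ 68^2 = 4624 ≡ 94 (mod 151)
3^18 = 3^16 · 3^2 ≡ 94 · 9 ≡ 91 (mod 151).

91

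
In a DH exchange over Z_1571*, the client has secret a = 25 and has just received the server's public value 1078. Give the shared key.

Shared key K = 1078^25 mod 1571.
1078^1 ≡ 1078 (mod 1571)
1078^2 = (1078^1)^2 ≡ 1078^2 = 1162084 ≡ 1115 (mod 1571)
1078^4 = (1078^2)^2 ≡ 1115^2 = 1243225 ≡ 564 (mod 1571)
1078^8 = (1078^4)^2 ≡ 564^2 = 318096 ≡ 754 (mod 1571)
1078^16 = (1078^8)^2 ≡ 754^2 = 568516 ≡ 1385 (mod 1571)
1078^25 = 1078^16 · 1078^8 · 1078^1 ≡ 1385 · 754 · 1078 ≡ 582 (mod 1571).

582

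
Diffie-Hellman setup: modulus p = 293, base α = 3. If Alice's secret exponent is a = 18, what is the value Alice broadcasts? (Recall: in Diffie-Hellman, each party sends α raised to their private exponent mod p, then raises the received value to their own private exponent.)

Public value = 3^18 (mod 293).
3^1 ≡ 3 (mod 293)
3^2 = (3^1)^2 ≡ 3^2 = 9 ≡ 9 (mod 293)
3^4 = (3^2)^2 ≡ 9^2 = 81 ≡ 81 (mod 293)
3^8 = (3^4)^2 ≡ 81^2 = 6561 ≡ 115 (mod 293)
3^16 = (3^8)^2 ≡ 115^2 = 13225 ≡ 40 (mod 293)
3^18 = 3^16 · 3^2 ≡ 40 · 9 ≡ 67 (mod 293).

67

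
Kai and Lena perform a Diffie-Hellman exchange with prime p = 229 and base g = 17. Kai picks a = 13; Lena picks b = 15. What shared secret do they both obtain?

57

Lena sends B = g^b mod p = 17^15 mod 229.
17^1 ≡ 17 (mod 229)
17^2 = (17^1)^2 ≡ 17^2 = 289 ≡ 60 (mod 229)
17^4 = (17^2)^2 ≡ 60^2 = 3600 ≡ 165 (mod 229)
17^8 = (17^4)^2 ≡ 165^2 = 27225 ≡ 203 (mod 229)
17^15 = 17^8 · 17^4 · 17^2 · 17^1 ≡ 203 · 165 · 60 · 17 ≡ 161 (mod 229).
So B = 161. Kai then computes K = B^a mod p = 161^13 mod 229.
161^1 ≡ 161 (mod 229)
161^2 = (161^1)^2 ≡ 161^2 = 25921 ≡ 44 (mod 229)
161^4 = (161^2)^2 ≡ 44^2 = 1936 ≡ 104 (mod 229)
161^8 = (161^4)^2 ≡ 104^2 = 10816 ≡ 53 (mod 229)
161^13 = 161^8 · 161^4 · 161^1 ≡ 53 · 104 · 161 ≡ 57 (mod 229).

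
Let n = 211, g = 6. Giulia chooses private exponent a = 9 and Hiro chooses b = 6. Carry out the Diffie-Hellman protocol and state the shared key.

Hiro sends B = g^b mod n = 6^6 mod 211.
6^1 ≡ 6 (mod 211)
6^2 = (6^1)^2 ≡ 6^2 = 36 ≡ 36 (mod 211)
6^4 = (6^2)^2 ≡ 36^2 = 1296 ≡ 30 (mod 211)
6^6 = 6^4 · 6^2 ≡ 30 · 36 ≡ 25 (mod 211).
So B = 25. Giulia then computes K = B^a mod n = 25^9 mod 211.
25^1 ≡ 25 (mod 211)
25^2 = (25^1)^2 ≡ 25^2 = 625 ≡ 203 (mod 211)
25^4 = (25^2)^2 ≡ 203^2 = 41209 ≡ 64 (mod 211)
25^8 = (25^4)^2 ≡ 64^2 = 4096 ≡ 87 (mod 211)
25^9 = 25^8 · 25^1 ≡ 87 · 25 ≡ 65 (mod 211).

65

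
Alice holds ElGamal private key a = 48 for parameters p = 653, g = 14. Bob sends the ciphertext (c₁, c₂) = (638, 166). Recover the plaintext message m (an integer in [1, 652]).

Shared mask s = c₁^a mod p = 638^48 mod 653.
638^1 ≡ 638 (mod 653)
638^2 = (638^1)^2 ≡ 638^2 = 407044 ≡ 225 (mod 653)
638^4 = (638^2)^2 ≡ 225^2 = 50625 ≡ 344 (mod 653)
638^8 = (638^4)^2 ≡ 344^2 = 118336 ≡ 143 (mod 653)
638^16 = (638^8)^2 ≡ 143^2 = 20449 ≡ 206 (mod 653)
638^32 = (638^16)^2 ≡ 206^2 = 42436 ≡ 644 (mod 653)
638^48 = 638^32 · 638^16 ≡ 644 · 206 ≡ 105 (mod 653).
So s = 105; s⁻¹ ≡ 454 (mod 653).
m = c₂ · s⁻¹ mod 653 = 166 · 454 mod 653 = 269.

269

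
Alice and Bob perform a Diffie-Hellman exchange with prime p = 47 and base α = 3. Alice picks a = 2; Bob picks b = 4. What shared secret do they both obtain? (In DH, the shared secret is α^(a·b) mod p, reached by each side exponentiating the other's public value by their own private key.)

28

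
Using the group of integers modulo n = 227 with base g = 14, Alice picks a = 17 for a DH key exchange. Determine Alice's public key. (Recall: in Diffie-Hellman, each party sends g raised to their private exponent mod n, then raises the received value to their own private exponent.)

135

Public value = 14^17 mod 227.
14^1 ≡ 14 (mod 227)
14^2 = (14^1)^2 ≡ 14^2 = 196 ≡ 196 (mod 227)
14^4 = (14^2)^2 ≡ 196^2 = 38416 ≡ 53 (mod 227)
14^8 = (14^4)^2 ≡ 53^2 = 2809 ≡ 85 (mod 227)
14^16 = (14^8)^2 ≡ 85^2 = 7225 ≡ 188 (mod 227)
14^17 = 14^16 · 14^1 ≡ 188 · 14 ≡ 135 (mod 227).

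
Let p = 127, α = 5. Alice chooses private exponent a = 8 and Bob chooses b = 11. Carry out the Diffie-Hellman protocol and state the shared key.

Alice sends A = α^a mod p = 5^8 mod 127.
5^1 ≡ 5 (mod 127)
5^2 = (5^1)^2 ≡ 5^2 = 25 ≡ 25 (mod 127)
5^4 = (5^2)^2 ≡ 25^2 = 625 ≡ 117 (mod 127)
5^8 = (5^4)^2 ≡ 117^2 = 13689 ≡ 100 (mod 127)
So A = 100. Bob then computes K = A^b mod p = 100^11 mod 127.
100^1 ≡ 100 (mod 127)
100^2 = (100^1)^2 ≡ 100^2 = 10000 ≡ 94 (mod 127)
100^4 = (100^2)^2 ≡ 94^2 = 8836 ≡ 73 (mod 127)
100^8 = (100^4)^2 ≡ 73^2 = 5329 ≡ 122 (mod 127)
100^11 = 100^8 · 100^2 · 100^1 ≡ 122 · 94 · 100 ≡ 117 (mod 127).

117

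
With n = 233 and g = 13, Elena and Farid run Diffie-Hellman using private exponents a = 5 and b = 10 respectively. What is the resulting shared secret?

Farid sends B = g^b mod n = 13^10 mod 233.
13^1 ≡ 13 (mod 233)
13^2 = (13^1)^2 ≡ 13^2 = 169 ≡ 169 (mod 233)
13^4 = (13^2)^2 ≡ 169^2 = 28561 ≡ 135 (mod 233)
13^8 = (13^4)^2 ≡ 135^2 = 18225 ≡ 51 (mod 233)
13^10 = 13^8 · 13^2 ≡ 51 · 169 ≡ 231 (mod 233).
So B = 231. Elena then computes K = B^a mod n = 231^5 mod 233.
231^1 ≡ 231 (mod 233)
231^2 = (231^1)^2 ≡ 231^2 = 53361 ≡ 4 (mod 233)
231^4 = (231^2)^2 ≡ 4^2 = 16 ≡ 16 (mod 233)
231^5 = 231^4 · 231^1 ≡ 16 · 231 ≡ 201 (mod 233).

201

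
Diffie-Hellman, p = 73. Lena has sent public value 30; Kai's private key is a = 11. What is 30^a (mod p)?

17

Shared key K = 30^11 mod 73.
30^1 ≡ 30 (mod 73)
30^2 = (30^1)^2 ≡ 30^2 = 900 ≡ 24 (mod 73)
30^4 = (30^2)^2 ≡ 24^2 = 576 ≡ 65 (mod 73)
30^8 = (30^4)^2 ≡ 65^2 = 4225 ≡ 64 (mod 73)
30^11 = 30^8 · 30^2 · 30^1 ≡ 64 · 24 · 30 ≡ 17 (mod 73).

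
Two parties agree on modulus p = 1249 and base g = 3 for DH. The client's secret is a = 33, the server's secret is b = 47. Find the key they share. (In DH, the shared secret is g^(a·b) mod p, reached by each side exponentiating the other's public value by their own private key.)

444

The client sends A = g^a mod p = 3^33 mod 1249.
3^1 ≡ 3 (mod 1249)
3^2 = (3^1)^2 ≡ 3^2 = 9 ≡ 9 (mod 1249)
3^4 = (3^2)^2 ≡ 9^2 = 81 ≡ 81 (mod 1249)
3^8 = (3^4)^2 ≡ 81^2 = 6561 ≡ 316 (mod 1249)
3^16 = (3^8)^2 ≡ 316^2 = 99856 ≡ 1185 (mod 1249)
3^32 = (3^16)^2 ≡ 1185^2 = 1404225 ≡ 349 (mod 1249)
3^33 = 3^32 · 3^1 ≡ 349 · 3 ≡ 1047 (mod 1249).
So A = 1047. The server then computes K = A^b mod p = 1047^47 mod 1249.
1047^1 ≡ 1047 (mod 1249)
1047^2 = (1047^1)^2 ≡ 1047^2 = 1096209 ≡ 836 (mod 1249)
1047^4 = (1047^2)^2 ≡ 836^2 = 698896 ≡ 705 (mod 1249)
1047^8 = (1047^4)^2 ≡ 705^2 = 497025 ≡ 1172 (mod 1249)
1047^16 = (1047^8)^2 ≡ 1172^2 = 1373584 ≡ 933 (mod 1249)
1047^32 = (1047^16)^2 ≡ 933^2 = 870489 ≡ 1185 (mod 1249)
1047^47 = 1047^32 · 1047^8 · 1047^4 · 1047^2 · 1047^1 ≡ 1185 · 1172 · 705 · 836 · 1047 ≡ 444 (mod 1249).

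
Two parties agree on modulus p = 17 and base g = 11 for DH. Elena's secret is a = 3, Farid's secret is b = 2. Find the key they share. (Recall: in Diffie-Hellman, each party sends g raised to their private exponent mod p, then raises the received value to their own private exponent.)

8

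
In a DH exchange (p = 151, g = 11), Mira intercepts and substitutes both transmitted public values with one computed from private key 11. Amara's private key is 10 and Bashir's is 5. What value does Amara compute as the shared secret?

4

Amara receives Mira's public value M = 11^11 mod 151 instead of the honest one.
11^1 ≡ 11 (mod 151)
11^2 = (11^1)^2 ≡ 11^2 = 121 ≡ 121 (mod 151)
11^4 = (11^2)^2 ≡ 121^2 = 14641 ≡ 145 (mod 151)
11^8 = (11^4)^2 ≡ 145^2 = 21025 ≡ 36 (mod 151)
11^11 = 11^8 · 11^2 · 11^1 ≡ 36 · 121 · 11 ≡ 49 (mod 151).
So M = 49. Amara computes K = M^10 mod 151.
49^1 ≡ 49 (mod 151)
49^2 = (49^1)^2 ≡ 49^2 = 2401 ≡ 136 (mod 151)
49^4 = (49^2)^2 ≡ 136^2 = 18496 ≡ 74 (mod 151)
49^8 = (49^4)^2 ≡ 74^2 = 5476 ≡ 40 (mod 151)
49^10 = 49^8 · 49^2 ≡ 40 · 136 ≡ 4 (mod 151).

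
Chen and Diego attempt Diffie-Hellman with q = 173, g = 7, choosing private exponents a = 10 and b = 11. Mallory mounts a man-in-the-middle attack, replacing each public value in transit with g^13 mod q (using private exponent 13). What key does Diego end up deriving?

65

Diego receives Mallory's public value M = 7^13 mod 173 instead of the honest one.
7^1 ≡ 7 (mod 173)
7^2 = (7^1)^2 ≡ 7^2 = 49 ≡ 49 (mod 173)
7^4 = (7^2)^2 ≡ 49^2 = 2401 ≡ 152 (mod 173)
7^8 = (7^4)^2 ≡ 152^2 = 23104 ≡ 95 (mod 173)
7^13 = 7^8 · 7^4 · 7^1 ≡ 95 · 152 · 7 ≡ 48 (mod 173).
So M = 48. Diego computes K = M^11 mod 173.
48^1 ≡ 48 (mod 173)
48^2 = (48^1)^2 ≡ 48^2 = 2304 ≡ 55 (mod 173)
48^4 = (48^2)^2 ≡ 55^2 = 3025 ≡ 84 (mod 173)
48^8 = (48^4)^2 ≡ 84^2 = 7056 ≡ 136 (mod 173)
48^11 = 48^8 · 48^2 · 48^1 ≡ 136 · 55 · 48 ≡ 65 (mod 173).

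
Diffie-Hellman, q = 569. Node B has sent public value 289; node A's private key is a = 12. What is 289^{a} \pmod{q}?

Shared key K = 289^12 mod 569.
289^1 ≡ 289 (mod 569)
289^2 = (289^1)^2 ≡ 289^2 = 83521 ≡ 447 (mod 569)
289^4 = (289^2)^2 ≡ 447^2 = 199809 ≡ 90 (mod 569)
289^8 = (289^4)^2 ≡ 90^2 = 8100 ≡ 134 (mod 569)
289^12 = 289^8 · 289^4 ≡ 134 · 90 ≡ 111 (mod 569).

111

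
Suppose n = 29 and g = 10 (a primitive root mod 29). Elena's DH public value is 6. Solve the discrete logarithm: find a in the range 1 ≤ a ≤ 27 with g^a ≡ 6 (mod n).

Try successive powers of 10 modulo 29:
10^1 ≡ 10
10^2 ≡ 13
10^3 ≡ 14
10^4 ≡ 24
10^5 ≡ 8
10^6 ≡ 22
10^7 ≡ 17
10^8 ≡ 25
10^9 ≡ 18
10^10 ≡ 6
Found: a = 10.

10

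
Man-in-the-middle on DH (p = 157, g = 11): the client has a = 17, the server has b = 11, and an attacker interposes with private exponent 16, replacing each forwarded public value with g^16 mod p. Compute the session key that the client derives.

100

The client receives an attacker's public value M = 11^16 mod 157 instead of the honest one.
11^1 ≡ 11 (mod 157)
11^2 = (11^1)^2 ≡ 11^2 = 121 ≡ 121 (mod 157)
11^4 = (11^2)^2 ≡ 121^2 = 14641 ≡ 40 (mod 157)
11^8 = (11^4)^2 ≡ 40^2 = 1600 ≡ 30 (mod 157)
11^16 = (11^8)^2 ≡ 30^2 = 900 ≡ 115 (mod 157)
So M = 115. The client computes K = M^17 mod 157.
115^1 ≡ 115 (mod 157)
115^2 = (115^1)^2 ≡ 115^2 = 13225 ≡ 37 (mod 157)
115^4 = (115^2)^2 ≡ 37^2 = 1369 ≡ 113 (mod 157)
115^8 = (115^4)^2 ≡ 113^2 = 12769 ≡ 52 (mod 157)
115^16 = (115^8)^2 ≡ 52^2 = 2704 ≡ 35 (mod 157)
115^17 = 115^16 · 115^1 ≡ 35 · 115 ≡ 100 (mod 157).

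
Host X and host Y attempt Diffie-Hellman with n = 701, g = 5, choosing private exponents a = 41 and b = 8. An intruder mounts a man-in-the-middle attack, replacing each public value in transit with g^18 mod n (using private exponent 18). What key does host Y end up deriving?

246

Host Y receives an intruder's public value M = 5^18 mod 701 instead of the honest one.
5^1 ≡ 5 (mod 701)
5^2 = (5^1)^2 ≡ 5^2 = 25 ≡ 25 (mod 701)
5^4 = (5^2)^2 ≡ 25^2 = 625 ≡ 625 (mod 701)
5^8 = (5^4)^2 ≡ 625^2 = 390625 ≡ 168 (mod 701)
5^16 = (5^8)^2 ≡ 168^2 = 28224 ≡ 184 (mod 701)
5^18 = 5^16 · 5^2 ≡ 184 · 25 ≡ 394 (mod 701).
So M = 394. Host Y computes K = M^8 mod 701.
394^1 ≡ 394 (mod 701)
394^2 = (394^1)^2 ≡ 394^2 = 155236 ≡ 315 (mod 701)
394^4 = (394^2)^2 ≡ 315^2 = 99225 ≡ 384 (mod 701)
394^8 = (394^4)^2 ≡ 384^2 = 147456 ≡ 246 (mod 701)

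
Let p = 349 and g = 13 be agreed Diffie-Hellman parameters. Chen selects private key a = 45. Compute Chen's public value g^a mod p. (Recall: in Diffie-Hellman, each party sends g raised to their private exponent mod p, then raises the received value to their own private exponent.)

Public value = 13^45 mod 349.
13^1 ≡ 13 (mod 349)
13^2 = (13^1)^2 ≡ 13^2 = 169 ≡ 169 (mod 349)
13^4 = (13^2)^2 ≡ 169^2 = 28561 ≡ 292 (mod 349)
13^8 = (13^4)^2 ≡ 292^2 = 85264 ≡ 108 (mod 349)
13^16 = (13^8)^2 ≡ 108^2 = 11664 ≡ 147 (mod 349)
13^32 = (13^16)^2 ≡ 147^2 = 21609 ≡ 320 (mod 349)
13^45 = 13^32 · 13^8 · 13^4 · 13^1 ≡ 320 · 108 · 292 · 13 ≡ 311 (mod 349).

311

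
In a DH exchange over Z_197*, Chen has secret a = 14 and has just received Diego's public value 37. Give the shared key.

Shared key K = 37^14 mod 197.
37^1 ≡ 37 (mod 197)
37^2 = (37^1)^2 ≡ 37^2 = 1369 ≡ 187 (mod 197)
37^4 = (37^2)^2 ≡ 187^2 = 34969 ≡ 100 (mod 197)
37^8 = (37^4)^2 ≡ 100^2 = 10000 ≡ 150 (mod 197)
37^14 = 37^8 · 37^4 · 37^2 ≡ 150 · 100 · 187 ≡ 114 (mod 197).

114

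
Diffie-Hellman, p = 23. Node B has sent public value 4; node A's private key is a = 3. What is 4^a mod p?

18

Shared key K = 4^3 mod 23.
4^1 ≡ 4 (mod 23)
4^2 = (4^1)^2 ≡ 4^2 = 16 ≡ 16 (mod 23)
4^3 = 4^2 · 4^1 ≡ 16 · 4 ≡ 18 (mod 23).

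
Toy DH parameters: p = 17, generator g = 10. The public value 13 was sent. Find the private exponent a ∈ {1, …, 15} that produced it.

12

Try successive powers of 10 modulo 17:
10^1 ≡ 10
10^2 ≡ 15
10^3 ≡ 14
10^4 ≡ 4
10^5 ≡ 6
10^6 ≡ 9
10^7 ≡ 5
10^8 ≡ 16
10^9 ≡ 7
10^10 ≡ 2
10^11 ≡ 3
10^12 ≡ 13
Found: a = 12.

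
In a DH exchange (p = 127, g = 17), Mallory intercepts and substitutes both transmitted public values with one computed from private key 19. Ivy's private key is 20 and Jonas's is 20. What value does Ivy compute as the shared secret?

35

Ivy receives Mallory's public value M = 17^19 mod 127 instead of the honest one.
17^1 ≡ 17 (mod 127)
17^2 = (17^1)^2 ≡ 17^2 = 289 ≡ 35 (mod 127)
17^4 = (17^2)^2 ≡ 35^2 = 1225 ≡ 82 (mod 127)
17^8 = (17^4)^2 ≡ 82^2 = 6724 ≡ 120 (mod 127)
17^16 = (17^8)^2 ≡ 120^2 = 14400 ≡ 49 (mod 127)
17^19 = 17^16 · 17^2 · 17^1 ≡ 49 · 35 · 17 ≡ 72 (mod 127).
So M = 72. Ivy computes K = M^20 mod 127.
72^1 ≡ 72 (mod 127)
72^2 = (72^1)^2 ≡ 72^2 = 5184 ≡ 104 (mod 127)
72^4 = (72^2)^2 ≡ 104^2 = 10816 ≡ 21 (mod 127)
72^8 = (72^4)^2 ≡ 21^2 = 441 ≡ 60 (mod 127)
72^16 = (72^8)^2 ≡ 60^2 = 3600 ≡ 44 (mod 127)
72^20 = 72^16 · 72^4 ≡ 44 · 21 ≡ 35 (mod 127).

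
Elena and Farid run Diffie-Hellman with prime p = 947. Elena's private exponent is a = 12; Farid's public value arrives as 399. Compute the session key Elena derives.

Shared key K = 399^12 mod 947.
399^1 ≡ 399 (mod 947)
399^2 = (399^1)^2 ≡ 399^2 = 159201 ≡ 105 (mod 947)
399^4 = (399^2)^2 ≡ 105^2 = 11025 ≡ 608 (mod 947)
399^8 = (399^4)^2 ≡ 608^2 = 369664 ≡ 334 (mod 947)
399^12 = 399^8 · 399^4 ≡ 334 · 608 ≡ 414 (mod 947).

414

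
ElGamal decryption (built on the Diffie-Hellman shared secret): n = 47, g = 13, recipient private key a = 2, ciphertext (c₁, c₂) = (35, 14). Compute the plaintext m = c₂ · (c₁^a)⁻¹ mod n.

36

Shared mask s = c₁^a mod n = 35^2 mod 47.
35^1 ≡ 35 (mod 47)
35^2 = (35^1)^2 ≡ 35^2 = 1225 ≡ 3 (mod 47)
So s = 3; s⁻¹ ≡ 16 (mod 47).
m = c₂ · s⁻¹ mod 47 = 14 · 16 mod 47 = 36.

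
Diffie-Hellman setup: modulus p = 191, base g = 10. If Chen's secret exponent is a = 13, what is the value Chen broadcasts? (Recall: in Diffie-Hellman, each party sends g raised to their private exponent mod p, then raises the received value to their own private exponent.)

Public value = 10^{13} \pmod{191}.
10^1 ≡ 10 (mod 191)
10^2 = (10^1)^2 ≡ 10^2 = 100 ≡ 100 (mod 191)
10^4 = (10^2)^2 ≡ 100^2 = 10000 ≡ 68 (mod 191)
10^8 = (10^4)^2 ≡ 68^2 = 4624 ≡ 40 (mod 191)
10^13 = 10^8 · 10^4 · 10^1 ≡ 40 · 68 · 10 ≡ 78 (mod 191).

78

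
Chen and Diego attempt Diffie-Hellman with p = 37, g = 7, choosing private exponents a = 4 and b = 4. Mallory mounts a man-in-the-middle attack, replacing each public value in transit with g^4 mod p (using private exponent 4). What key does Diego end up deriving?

Diego receives Mallory's public value M = 7^4 mod 37 instead of the honest one.
7^1 ≡ 7 (mod 37)
7^2 = (7^1)^2 ≡ 7^2 = 49 ≡ 12 (mod 37)
7^4 = (7^2)^2 ≡ 12^2 = 144 ≡ 33 (mod 37)
So M = 33. Diego computes K = M^4 mod 37.
33^1 ≡ 33 (mod 37)
33^2 = (33^1)^2 ≡ 33^2 = 1089 ≡ 16 (mod 37)
33^4 = (33^2)^2 ≡ 16^2 = 256 ≡ 34 (mod 37)

34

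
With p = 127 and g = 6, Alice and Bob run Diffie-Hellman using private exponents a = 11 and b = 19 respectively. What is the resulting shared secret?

Bob sends B = g^b mod p = 6^19 mod 127.
6^1 ≡ 6 (mod 127)
6^2 = (6^1)^2 ≡ 6^2 = 36 ≡ 36 (mod 127)
6^4 = (6^2)^2 ≡ 36^2 = 1296 ≡ 26 (mod 127)
6^8 = (6^4)^2 ≡ 26^2 = 676 ≡ 41 (mod 127)
6^16 = (6^8)^2 ≡ 41^2 = 1681 ≡ 30 (mod 127)
6^19 = 6^16 · 6^2 · 6^1 ≡ 30 · 36 · 6 ≡ 3 (mod 127).
So B = 3. Alice then computes K = B^a mod p = 3^11 mod 127.
3^1 ≡ 3 (mod 127)
3^2 = (3^1)^2 ≡ 3^2 = 9 ≡ 9 (mod 127)
3^4 = (3^2)^2 ≡ 9^2 = 81 ≡ 81 (mod 127)
3^8 = (3^4)^2 ≡ 81^2 = 6561 ≡ 84 (mod 127)
3^11 = 3^8 · 3^2 · 3^1 ≡ 84 · 9 · 3 ≡ 109 (mod 127).

109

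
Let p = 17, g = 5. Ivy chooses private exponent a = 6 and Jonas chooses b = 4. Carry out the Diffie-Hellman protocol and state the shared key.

Ivy sends A = g^a mod p = 5^6 mod 17.
5^1 ≡ 5 (mod 17)
5^2 = (5^1)^2 ≡ 5^2 = 25 ≡ 8 (mod 17)
5^4 = (5^2)^2 ≡ 8^2 = 64 ≡ 13 (mod 17)
5^6 = 5^4 · 5^2 ≡ 13 · 8 ≡ 2 (mod 17).
So A = 2. Jonas then computes K = A^b mod p = 2^4 mod 17.
2^1 ≡ 2 (mod 17)
2^2 = (2^1)^2 ≡ 2^2 = 4 ≡ 4 (mod 17)
2^4 = (2^2)^2 ≡ 4^2 = 16 ≡ 16 (mod 17)

16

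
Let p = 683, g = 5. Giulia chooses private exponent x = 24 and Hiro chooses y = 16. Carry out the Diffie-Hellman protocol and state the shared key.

484

Giulia sends A = g^x mod p = 5^24 mod 683.
5^1 ≡ 5 (mod 683)
5^2 = (5^1)^2 ≡ 5^2 = 25 ≡ 25 (mod 683)
5^4 = (5^2)^2 ≡ 25^2 = 625 ≡ 625 (mod 683)
5^8 = (5^4)^2 ≡ 625^2 = 390625 ≡ 632 (mod 683)
5^16 = (5^8)^2 ≡ 632^2 = 399424 ≡ 552 (mod 683)
5^24 = 5^16 · 5^8 ≡ 552 · 632 ≡ 534 (mod 683).
So A = 534. Hiro then computes K = A^y mod p = 534^16 mod 683.
534^1 ≡ 534 (mod 683)
534^2 = (534^1)^2 ≡ 534^2 = 285156 ≡ 345 (mod 683)
534^4 = (534^2)^2 ≡ 345^2 = 119025 ≡ 183 (mod 683)
534^8 = (534^4)^2 ≡ 183^2 = 33489 ≡ 22 (mod 683)
534^16 = (534^8)^2 ≡ 22^2 = 484 ≡ 484 (mod 683)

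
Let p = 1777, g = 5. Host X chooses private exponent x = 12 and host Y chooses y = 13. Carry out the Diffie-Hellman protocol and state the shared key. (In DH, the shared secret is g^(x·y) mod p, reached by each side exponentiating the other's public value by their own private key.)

Host Y sends B = g^y mod p = 5^13 mod 1777.
5^1 ≡ 5 (mod 1777)
5^2 = (5^1)^2 ≡ 5^2 = 25 ≡ 25 (mod 1777)
5^4 = (5^2)^2 ≡ 25^2 = 625 ≡ 625 (mod 1777)
5^8 = (5^4)^2 ≡ 625^2 = 390625 ≡ 1462 (mod 1777)
5^13 = 5^8 · 5^4 · 5^1 ≡ 1462 · 625 · 5 ≡ 83 (mod 1777).
So B = 83. Host X then computes K = B^x mod p = 83^12 mod 1777.
83^1 ≡ 83 (mod 1777)
83^2 = (83^1)^2 ≡ 83^2 = 6889 ≡ 1558 (mod 1777)
83^4 = (83^2)^2 ≡ 1558^2 = 2427364 ≡ 1759 (mod 1777)
83^8 = (83^4)^2 ≡ 1759^2 = 3094081 ≡ 324 (mod 1777)
83^12 = 83^8 · 83^4 ≡ 324 · 1759 ≡ 1276 (mod 1777).

1276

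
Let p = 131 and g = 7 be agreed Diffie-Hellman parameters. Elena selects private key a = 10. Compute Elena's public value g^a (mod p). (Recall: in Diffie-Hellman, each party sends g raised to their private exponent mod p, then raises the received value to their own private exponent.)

80

Public value = 7^10 (mod 131).
7^1 ≡ 7 (mod 131)
7^2 = (7^1)^2 ≡ 7^2 = 49 ≡ 49 (mod 131)
7^4 = (7^2)^2 ≡ 49^2 = 2401 ≡ 43 (mod 131)
7^8 = (7^4)^2 ≡ 43^2 = 1849 ≡ 15 (mod 131)
7^10 = 7^8 · 7^2 ≡ 15 · 49 ≡ 80 (mod 131).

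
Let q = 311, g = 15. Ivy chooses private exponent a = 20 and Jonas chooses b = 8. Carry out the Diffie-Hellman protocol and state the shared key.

Ivy sends A = g^a mod q = 15^20 mod 311.
15^1 ≡ 15 (mod 311)
15^2 = (15^1)^2 ≡ 15^2 = 225 ≡ 225 (mod 311)
15^4 = (15^2)^2 ≡ 225^2 = 50625 ≡ 243 (mod 311)
15^8 = (15^4)^2 ≡ 243^2 = 59049 ≡ 270 (mod 311)
15^16 = (15^8)^2 ≡ 270^2 = 72900 ≡ 126 (mod 311)
15^20 = 15^16 · 15^4 ≡ 126 · 243 ≡ 140 (mod 311).
So A = 140. Jonas then computes K = A^b mod q = 140^8 mod 311.
140^1 ≡ 140 (mod 311)
140^2 = (140^1)^2 ≡ 140^2 = 19600 ≡ 7 (mod 311)
140^4 = (140^2)^2 ≡ 7^2 = 49 ≡ 49 (mod 311)
140^8 = (140^4)^2 ≡ 49^2 = 2401 ≡ 224 (mod 311)

224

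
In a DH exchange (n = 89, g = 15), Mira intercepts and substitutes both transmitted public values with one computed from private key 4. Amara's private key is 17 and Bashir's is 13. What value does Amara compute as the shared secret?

Amara receives Mira's public value M = 15^4 mod 89 instead of the honest one.
15^1 ≡ 15 (mod 89)
15^2 = (15^1)^2 ≡ 15^2 = 225 ≡ 47 (mod 89)
15^4 = (15^2)^2 ≡ 47^2 = 2209 ≡ 73 (mod 89)
So M = 73. Amara computes K = M^17 mod 89.
73^1 ≡ 73 (mod 89)
73^2 = (73^1)^2 ≡ 73^2 = 5329 ≡ 78 (mod 89)
73^4 = (73^2)^2 ≡ 78^2 = 6084 ≡ 32 (mod 89)
73^8 = (73^4)^2 ≡ 32^2 = 1024 ≡ 45 (mod 89)
73^16 = (73^8)^2 ≡ 45^2 = 2025 ≡ 67 (mod 89)
73^17 = 73^16 · 73^1 ≡ 67 · 73 ≡ 85 (mod 89).

85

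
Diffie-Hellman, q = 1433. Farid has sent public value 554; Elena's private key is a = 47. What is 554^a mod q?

1128

Shared key K = 554^47 mod 1433.
554^1 ≡ 554 (mod 1433)
554^2 = (554^1)^2 ≡ 554^2 = 306916 ≡ 254 (mod 1433)
554^4 = (554^2)^2 ≡ 254^2 = 64516 ≡ 31 (mod 1433)
554^8 = (554^4)^2 ≡ 31^2 = 961 ≡ 961 (mod 1433)
554^16 = (554^8)^2 ≡ 961^2 = 923521 ≡ 669 (mod 1433)
554^32 = (554^16)^2 ≡ 669^2 = 447561 ≡ 465 (mod 1433)
554^47 = 554^32 · 554^8 · 554^4 · 554^2 · 554^1 ≡ 465 · 961 · 31 · 254 · 554 ≡ 1128 (mod 1433).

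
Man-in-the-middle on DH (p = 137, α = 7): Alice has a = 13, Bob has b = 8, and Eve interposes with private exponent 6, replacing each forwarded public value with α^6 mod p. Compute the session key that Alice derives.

18

Alice receives Eve's public value M = 7^6 mod 137 instead of the honest one.
7^1 ≡ 7 (mod 137)
7^2 = (7^1)^2 ≡ 7^2 = 49 ≡ 49 (mod 137)
7^4 = (7^2)^2 ≡ 49^2 = 2401 ≡ 72 (mod 137)
7^6 = 7^4 · 7^2 ≡ 72 · 49 ≡ 103 (mod 137).
So M = 103. Alice computes K = M^13 mod 137.
103^1 ≡ 103 (mod 137)
103^2 = (103^1)^2 ≡ 103^2 = 10609 ≡ 60 (mod 137)
103^4 = (103^2)^2 ≡ 60^2 = 3600 ≡ 38 (mod 137)
103^8 = (103^4)^2 ≡ 38^2 = 1444 ≡ 74 (mod 137)
103^13 = 103^8 · 103^4 · 103^1 ≡ 74 · 38 · 103 ≡ 18 (mod 137).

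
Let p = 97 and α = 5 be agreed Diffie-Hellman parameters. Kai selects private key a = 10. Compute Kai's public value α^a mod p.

Public value = 5^10 mod 97.
5^1 ≡ 5 (mod 97)
5^2 = (5^1)^2 ≡ 5^2 = 25 ≡ 25 (mod 97)
5^4 = (5^2)^2 ≡ 25^2 = 625 ≡ 43 (mod 97)
5^8 = (5^4)^2 ≡ 43^2 = 1849 ≡ 6 (mod 97)
5^10 = 5^8 · 5^2 ≡ 6 · 25 ≡ 53 (mod 97).

53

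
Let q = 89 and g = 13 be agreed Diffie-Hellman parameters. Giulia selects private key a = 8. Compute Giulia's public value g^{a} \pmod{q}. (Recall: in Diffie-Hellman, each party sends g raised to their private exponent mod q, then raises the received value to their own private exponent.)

64

Public value = 13^{8} \pmod{89}.
13^1 ≡ 13 (mod 89)
13^2 = (13^1)^2 ≡ 13^2 = 169 ≡ 80 (mod 89)
13^4 = (13^2)^2 ≡ 80^2 = 6400 ≡ 81 (mod 89)
13^8 = (13^4)^2 ≡ 81^2 = 6561 ≡ 64 (mod 89)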